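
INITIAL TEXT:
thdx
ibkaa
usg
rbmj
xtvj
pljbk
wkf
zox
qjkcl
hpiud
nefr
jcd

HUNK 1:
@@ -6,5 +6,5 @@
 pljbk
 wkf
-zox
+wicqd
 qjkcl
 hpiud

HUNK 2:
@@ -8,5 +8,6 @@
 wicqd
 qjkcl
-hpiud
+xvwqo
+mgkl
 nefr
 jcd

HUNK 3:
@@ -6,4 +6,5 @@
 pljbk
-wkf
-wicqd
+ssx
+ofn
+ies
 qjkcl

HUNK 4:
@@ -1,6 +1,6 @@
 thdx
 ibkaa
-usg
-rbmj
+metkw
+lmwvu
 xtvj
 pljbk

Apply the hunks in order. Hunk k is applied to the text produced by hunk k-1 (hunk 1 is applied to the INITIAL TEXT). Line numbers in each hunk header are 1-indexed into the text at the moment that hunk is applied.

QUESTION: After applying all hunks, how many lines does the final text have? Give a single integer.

Hunk 1: at line 6 remove [zox] add [wicqd] -> 12 lines: thdx ibkaa usg rbmj xtvj pljbk wkf wicqd qjkcl hpiud nefr jcd
Hunk 2: at line 8 remove [hpiud] add [xvwqo,mgkl] -> 13 lines: thdx ibkaa usg rbmj xtvj pljbk wkf wicqd qjkcl xvwqo mgkl nefr jcd
Hunk 3: at line 6 remove [wkf,wicqd] add [ssx,ofn,ies] -> 14 lines: thdx ibkaa usg rbmj xtvj pljbk ssx ofn ies qjkcl xvwqo mgkl nefr jcd
Hunk 4: at line 1 remove [usg,rbmj] add [metkw,lmwvu] -> 14 lines: thdx ibkaa metkw lmwvu xtvj pljbk ssx ofn ies qjkcl xvwqo mgkl nefr jcd
Final line count: 14

Answer: 14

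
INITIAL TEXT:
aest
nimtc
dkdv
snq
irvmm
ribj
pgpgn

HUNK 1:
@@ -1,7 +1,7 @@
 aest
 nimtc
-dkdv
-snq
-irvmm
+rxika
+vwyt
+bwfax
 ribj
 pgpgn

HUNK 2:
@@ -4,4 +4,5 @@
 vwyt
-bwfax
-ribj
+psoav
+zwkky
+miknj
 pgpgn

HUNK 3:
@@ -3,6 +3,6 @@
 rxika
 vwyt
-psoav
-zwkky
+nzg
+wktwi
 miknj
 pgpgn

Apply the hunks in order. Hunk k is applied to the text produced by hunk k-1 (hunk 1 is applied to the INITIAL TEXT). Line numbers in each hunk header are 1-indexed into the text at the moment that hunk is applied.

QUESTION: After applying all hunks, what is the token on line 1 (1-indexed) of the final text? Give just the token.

Answer: aest

Derivation:
Hunk 1: at line 1 remove [dkdv,snq,irvmm] add [rxika,vwyt,bwfax] -> 7 lines: aest nimtc rxika vwyt bwfax ribj pgpgn
Hunk 2: at line 4 remove [bwfax,ribj] add [psoav,zwkky,miknj] -> 8 lines: aest nimtc rxika vwyt psoav zwkky miknj pgpgn
Hunk 3: at line 3 remove [psoav,zwkky] add [nzg,wktwi] -> 8 lines: aest nimtc rxika vwyt nzg wktwi miknj pgpgn
Final line 1: aest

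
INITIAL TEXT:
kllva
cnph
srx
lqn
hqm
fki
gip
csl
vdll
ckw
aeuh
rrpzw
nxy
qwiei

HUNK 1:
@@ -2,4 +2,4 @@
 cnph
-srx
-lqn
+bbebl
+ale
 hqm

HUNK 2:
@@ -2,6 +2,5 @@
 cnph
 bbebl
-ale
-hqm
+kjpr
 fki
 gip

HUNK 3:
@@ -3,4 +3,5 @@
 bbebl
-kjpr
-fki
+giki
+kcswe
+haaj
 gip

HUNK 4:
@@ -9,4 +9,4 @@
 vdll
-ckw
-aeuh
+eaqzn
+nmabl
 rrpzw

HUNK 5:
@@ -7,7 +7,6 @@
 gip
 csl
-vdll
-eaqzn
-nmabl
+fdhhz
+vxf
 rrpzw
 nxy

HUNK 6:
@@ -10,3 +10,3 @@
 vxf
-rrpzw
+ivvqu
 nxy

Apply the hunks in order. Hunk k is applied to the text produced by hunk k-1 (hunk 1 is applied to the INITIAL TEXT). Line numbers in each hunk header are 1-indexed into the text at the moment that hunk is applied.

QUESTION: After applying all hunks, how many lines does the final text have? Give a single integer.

Hunk 1: at line 2 remove [srx,lqn] add [bbebl,ale] -> 14 lines: kllva cnph bbebl ale hqm fki gip csl vdll ckw aeuh rrpzw nxy qwiei
Hunk 2: at line 2 remove [ale,hqm] add [kjpr] -> 13 lines: kllva cnph bbebl kjpr fki gip csl vdll ckw aeuh rrpzw nxy qwiei
Hunk 3: at line 3 remove [kjpr,fki] add [giki,kcswe,haaj] -> 14 lines: kllva cnph bbebl giki kcswe haaj gip csl vdll ckw aeuh rrpzw nxy qwiei
Hunk 4: at line 9 remove [ckw,aeuh] add [eaqzn,nmabl] -> 14 lines: kllva cnph bbebl giki kcswe haaj gip csl vdll eaqzn nmabl rrpzw nxy qwiei
Hunk 5: at line 7 remove [vdll,eaqzn,nmabl] add [fdhhz,vxf] -> 13 lines: kllva cnph bbebl giki kcswe haaj gip csl fdhhz vxf rrpzw nxy qwiei
Hunk 6: at line 10 remove [rrpzw] add [ivvqu] -> 13 lines: kllva cnph bbebl giki kcswe haaj gip csl fdhhz vxf ivvqu nxy qwiei
Final line count: 13

Answer: 13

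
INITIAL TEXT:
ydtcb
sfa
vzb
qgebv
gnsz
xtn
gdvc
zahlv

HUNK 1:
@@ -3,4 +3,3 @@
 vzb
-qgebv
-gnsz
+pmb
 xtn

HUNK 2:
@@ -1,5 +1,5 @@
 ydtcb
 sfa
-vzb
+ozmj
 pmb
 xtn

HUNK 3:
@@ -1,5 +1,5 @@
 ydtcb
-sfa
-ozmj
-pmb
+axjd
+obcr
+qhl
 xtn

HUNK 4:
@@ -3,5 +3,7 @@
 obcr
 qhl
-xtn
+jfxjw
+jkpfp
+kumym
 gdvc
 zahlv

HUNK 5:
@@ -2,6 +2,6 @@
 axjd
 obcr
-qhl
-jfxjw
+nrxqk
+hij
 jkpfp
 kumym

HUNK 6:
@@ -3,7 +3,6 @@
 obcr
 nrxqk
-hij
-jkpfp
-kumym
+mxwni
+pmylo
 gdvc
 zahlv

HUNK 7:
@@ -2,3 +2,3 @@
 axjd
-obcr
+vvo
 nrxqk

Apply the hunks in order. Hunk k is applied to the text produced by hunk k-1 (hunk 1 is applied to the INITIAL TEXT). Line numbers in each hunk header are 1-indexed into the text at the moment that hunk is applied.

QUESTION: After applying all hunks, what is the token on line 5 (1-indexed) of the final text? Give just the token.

Answer: mxwni

Derivation:
Hunk 1: at line 3 remove [qgebv,gnsz] add [pmb] -> 7 lines: ydtcb sfa vzb pmb xtn gdvc zahlv
Hunk 2: at line 1 remove [vzb] add [ozmj] -> 7 lines: ydtcb sfa ozmj pmb xtn gdvc zahlv
Hunk 3: at line 1 remove [sfa,ozmj,pmb] add [axjd,obcr,qhl] -> 7 lines: ydtcb axjd obcr qhl xtn gdvc zahlv
Hunk 4: at line 3 remove [xtn] add [jfxjw,jkpfp,kumym] -> 9 lines: ydtcb axjd obcr qhl jfxjw jkpfp kumym gdvc zahlv
Hunk 5: at line 2 remove [qhl,jfxjw] add [nrxqk,hij] -> 9 lines: ydtcb axjd obcr nrxqk hij jkpfp kumym gdvc zahlv
Hunk 6: at line 3 remove [hij,jkpfp,kumym] add [mxwni,pmylo] -> 8 lines: ydtcb axjd obcr nrxqk mxwni pmylo gdvc zahlv
Hunk 7: at line 2 remove [obcr] add [vvo] -> 8 lines: ydtcb axjd vvo nrxqk mxwni pmylo gdvc zahlv
Final line 5: mxwni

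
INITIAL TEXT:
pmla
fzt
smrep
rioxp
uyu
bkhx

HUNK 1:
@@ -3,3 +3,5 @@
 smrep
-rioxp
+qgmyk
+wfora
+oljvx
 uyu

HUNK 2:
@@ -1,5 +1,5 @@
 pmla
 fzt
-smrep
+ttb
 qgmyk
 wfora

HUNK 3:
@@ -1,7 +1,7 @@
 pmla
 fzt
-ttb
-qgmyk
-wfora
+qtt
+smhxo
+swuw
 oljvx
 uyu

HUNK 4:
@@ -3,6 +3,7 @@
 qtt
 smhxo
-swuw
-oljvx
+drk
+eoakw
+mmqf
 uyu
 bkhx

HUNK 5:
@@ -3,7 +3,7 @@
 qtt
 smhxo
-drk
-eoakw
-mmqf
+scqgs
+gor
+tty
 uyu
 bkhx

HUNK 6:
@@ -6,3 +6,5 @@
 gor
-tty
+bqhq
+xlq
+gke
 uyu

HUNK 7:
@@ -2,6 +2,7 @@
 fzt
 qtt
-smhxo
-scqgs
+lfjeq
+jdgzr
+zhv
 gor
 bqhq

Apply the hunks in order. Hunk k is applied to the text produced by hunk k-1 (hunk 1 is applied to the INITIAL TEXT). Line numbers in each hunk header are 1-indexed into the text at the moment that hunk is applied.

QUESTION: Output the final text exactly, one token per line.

Hunk 1: at line 3 remove [rioxp] add [qgmyk,wfora,oljvx] -> 8 lines: pmla fzt smrep qgmyk wfora oljvx uyu bkhx
Hunk 2: at line 1 remove [smrep] add [ttb] -> 8 lines: pmla fzt ttb qgmyk wfora oljvx uyu bkhx
Hunk 3: at line 1 remove [ttb,qgmyk,wfora] add [qtt,smhxo,swuw] -> 8 lines: pmla fzt qtt smhxo swuw oljvx uyu bkhx
Hunk 4: at line 3 remove [swuw,oljvx] add [drk,eoakw,mmqf] -> 9 lines: pmla fzt qtt smhxo drk eoakw mmqf uyu bkhx
Hunk 5: at line 3 remove [drk,eoakw,mmqf] add [scqgs,gor,tty] -> 9 lines: pmla fzt qtt smhxo scqgs gor tty uyu bkhx
Hunk 6: at line 6 remove [tty] add [bqhq,xlq,gke] -> 11 lines: pmla fzt qtt smhxo scqgs gor bqhq xlq gke uyu bkhx
Hunk 7: at line 2 remove [smhxo,scqgs] add [lfjeq,jdgzr,zhv] -> 12 lines: pmla fzt qtt lfjeq jdgzr zhv gor bqhq xlq gke uyu bkhx

Answer: pmla
fzt
qtt
lfjeq
jdgzr
zhv
gor
bqhq
xlq
gke
uyu
bkhx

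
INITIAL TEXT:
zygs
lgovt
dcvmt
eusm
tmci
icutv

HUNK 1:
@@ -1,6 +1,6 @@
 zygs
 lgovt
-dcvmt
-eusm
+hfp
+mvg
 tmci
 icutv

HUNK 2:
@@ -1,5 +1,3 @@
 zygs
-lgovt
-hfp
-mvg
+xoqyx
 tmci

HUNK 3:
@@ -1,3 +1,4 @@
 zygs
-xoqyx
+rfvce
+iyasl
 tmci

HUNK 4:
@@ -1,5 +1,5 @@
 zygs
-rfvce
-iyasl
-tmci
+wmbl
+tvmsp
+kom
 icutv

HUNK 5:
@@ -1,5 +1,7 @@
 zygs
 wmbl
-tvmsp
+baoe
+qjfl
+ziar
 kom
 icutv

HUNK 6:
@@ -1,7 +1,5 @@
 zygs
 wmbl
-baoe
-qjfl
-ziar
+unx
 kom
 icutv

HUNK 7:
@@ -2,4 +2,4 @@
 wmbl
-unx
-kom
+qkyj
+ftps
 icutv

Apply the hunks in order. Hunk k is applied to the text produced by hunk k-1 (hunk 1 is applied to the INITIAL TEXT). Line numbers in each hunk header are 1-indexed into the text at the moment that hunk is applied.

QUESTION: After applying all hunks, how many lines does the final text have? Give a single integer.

Answer: 5

Derivation:
Hunk 1: at line 1 remove [dcvmt,eusm] add [hfp,mvg] -> 6 lines: zygs lgovt hfp mvg tmci icutv
Hunk 2: at line 1 remove [lgovt,hfp,mvg] add [xoqyx] -> 4 lines: zygs xoqyx tmci icutv
Hunk 3: at line 1 remove [xoqyx] add [rfvce,iyasl] -> 5 lines: zygs rfvce iyasl tmci icutv
Hunk 4: at line 1 remove [rfvce,iyasl,tmci] add [wmbl,tvmsp,kom] -> 5 lines: zygs wmbl tvmsp kom icutv
Hunk 5: at line 1 remove [tvmsp] add [baoe,qjfl,ziar] -> 7 lines: zygs wmbl baoe qjfl ziar kom icutv
Hunk 6: at line 1 remove [baoe,qjfl,ziar] add [unx] -> 5 lines: zygs wmbl unx kom icutv
Hunk 7: at line 2 remove [unx,kom] add [qkyj,ftps] -> 5 lines: zygs wmbl qkyj ftps icutv
Final line count: 5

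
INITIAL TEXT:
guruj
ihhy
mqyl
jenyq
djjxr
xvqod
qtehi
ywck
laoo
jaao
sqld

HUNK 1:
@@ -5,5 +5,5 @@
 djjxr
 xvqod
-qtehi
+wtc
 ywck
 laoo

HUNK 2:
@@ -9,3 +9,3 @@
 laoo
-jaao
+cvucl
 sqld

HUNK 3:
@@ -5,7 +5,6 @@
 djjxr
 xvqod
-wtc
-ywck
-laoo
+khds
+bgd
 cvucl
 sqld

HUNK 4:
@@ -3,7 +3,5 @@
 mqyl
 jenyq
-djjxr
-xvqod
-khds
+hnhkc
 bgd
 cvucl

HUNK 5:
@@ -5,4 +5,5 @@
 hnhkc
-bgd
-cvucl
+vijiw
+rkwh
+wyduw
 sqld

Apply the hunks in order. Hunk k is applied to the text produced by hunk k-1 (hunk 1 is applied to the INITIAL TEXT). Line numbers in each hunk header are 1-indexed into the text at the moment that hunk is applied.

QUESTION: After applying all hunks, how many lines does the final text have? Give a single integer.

Answer: 9

Derivation:
Hunk 1: at line 5 remove [qtehi] add [wtc] -> 11 lines: guruj ihhy mqyl jenyq djjxr xvqod wtc ywck laoo jaao sqld
Hunk 2: at line 9 remove [jaao] add [cvucl] -> 11 lines: guruj ihhy mqyl jenyq djjxr xvqod wtc ywck laoo cvucl sqld
Hunk 3: at line 5 remove [wtc,ywck,laoo] add [khds,bgd] -> 10 lines: guruj ihhy mqyl jenyq djjxr xvqod khds bgd cvucl sqld
Hunk 4: at line 3 remove [djjxr,xvqod,khds] add [hnhkc] -> 8 lines: guruj ihhy mqyl jenyq hnhkc bgd cvucl sqld
Hunk 5: at line 5 remove [bgd,cvucl] add [vijiw,rkwh,wyduw] -> 9 lines: guruj ihhy mqyl jenyq hnhkc vijiw rkwh wyduw sqld
Final line count: 9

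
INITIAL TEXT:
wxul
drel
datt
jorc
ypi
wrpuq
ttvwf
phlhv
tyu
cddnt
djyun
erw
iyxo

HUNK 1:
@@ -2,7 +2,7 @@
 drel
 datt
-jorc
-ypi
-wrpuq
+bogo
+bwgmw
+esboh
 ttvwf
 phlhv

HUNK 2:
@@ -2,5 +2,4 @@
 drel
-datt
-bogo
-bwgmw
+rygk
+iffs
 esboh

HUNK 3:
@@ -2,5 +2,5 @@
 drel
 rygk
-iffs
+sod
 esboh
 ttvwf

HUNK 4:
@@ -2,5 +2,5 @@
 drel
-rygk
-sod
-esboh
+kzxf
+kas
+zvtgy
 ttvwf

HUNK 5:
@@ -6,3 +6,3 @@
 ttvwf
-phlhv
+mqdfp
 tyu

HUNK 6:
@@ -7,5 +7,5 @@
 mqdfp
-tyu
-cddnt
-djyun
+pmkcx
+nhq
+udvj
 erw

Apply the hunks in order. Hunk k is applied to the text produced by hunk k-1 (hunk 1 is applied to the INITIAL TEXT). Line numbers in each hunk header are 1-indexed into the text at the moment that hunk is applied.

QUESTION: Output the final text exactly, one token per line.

Hunk 1: at line 2 remove [jorc,ypi,wrpuq] add [bogo,bwgmw,esboh] -> 13 lines: wxul drel datt bogo bwgmw esboh ttvwf phlhv tyu cddnt djyun erw iyxo
Hunk 2: at line 2 remove [datt,bogo,bwgmw] add [rygk,iffs] -> 12 lines: wxul drel rygk iffs esboh ttvwf phlhv tyu cddnt djyun erw iyxo
Hunk 3: at line 2 remove [iffs] add [sod] -> 12 lines: wxul drel rygk sod esboh ttvwf phlhv tyu cddnt djyun erw iyxo
Hunk 4: at line 2 remove [rygk,sod,esboh] add [kzxf,kas,zvtgy] -> 12 lines: wxul drel kzxf kas zvtgy ttvwf phlhv tyu cddnt djyun erw iyxo
Hunk 5: at line 6 remove [phlhv] add [mqdfp] -> 12 lines: wxul drel kzxf kas zvtgy ttvwf mqdfp tyu cddnt djyun erw iyxo
Hunk 6: at line 7 remove [tyu,cddnt,djyun] add [pmkcx,nhq,udvj] -> 12 lines: wxul drel kzxf kas zvtgy ttvwf mqdfp pmkcx nhq udvj erw iyxo

Answer: wxul
drel
kzxf
kas
zvtgy
ttvwf
mqdfp
pmkcx
nhq
udvj
erw
iyxo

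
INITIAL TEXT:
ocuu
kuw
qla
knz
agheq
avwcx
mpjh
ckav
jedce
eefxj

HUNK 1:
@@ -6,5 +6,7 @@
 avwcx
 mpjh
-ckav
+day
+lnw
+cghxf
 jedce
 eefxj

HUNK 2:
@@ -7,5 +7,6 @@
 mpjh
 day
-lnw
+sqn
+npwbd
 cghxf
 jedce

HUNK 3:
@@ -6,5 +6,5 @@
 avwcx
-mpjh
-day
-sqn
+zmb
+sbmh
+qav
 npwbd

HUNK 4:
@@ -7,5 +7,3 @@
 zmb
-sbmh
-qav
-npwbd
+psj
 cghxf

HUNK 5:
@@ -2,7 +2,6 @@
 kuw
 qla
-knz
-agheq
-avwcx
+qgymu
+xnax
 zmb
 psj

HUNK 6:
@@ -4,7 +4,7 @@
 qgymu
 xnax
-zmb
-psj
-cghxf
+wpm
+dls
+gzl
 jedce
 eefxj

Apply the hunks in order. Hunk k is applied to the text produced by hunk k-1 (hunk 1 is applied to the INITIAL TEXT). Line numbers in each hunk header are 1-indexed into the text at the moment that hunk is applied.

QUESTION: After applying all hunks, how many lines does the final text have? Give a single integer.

Answer: 10

Derivation:
Hunk 1: at line 6 remove [ckav] add [day,lnw,cghxf] -> 12 lines: ocuu kuw qla knz agheq avwcx mpjh day lnw cghxf jedce eefxj
Hunk 2: at line 7 remove [lnw] add [sqn,npwbd] -> 13 lines: ocuu kuw qla knz agheq avwcx mpjh day sqn npwbd cghxf jedce eefxj
Hunk 3: at line 6 remove [mpjh,day,sqn] add [zmb,sbmh,qav] -> 13 lines: ocuu kuw qla knz agheq avwcx zmb sbmh qav npwbd cghxf jedce eefxj
Hunk 4: at line 7 remove [sbmh,qav,npwbd] add [psj] -> 11 lines: ocuu kuw qla knz agheq avwcx zmb psj cghxf jedce eefxj
Hunk 5: at line 2 remove [knz,agheq,avwcx] add [qgymu,xnax] -> 10 lines: ocuu kuw qla qgymu xnax zmb psj cghxf jedce eefxj
Hunk 6: at line 4 remove [zmb,psj,cghxf] add [wpm,dls,gzl] -> 10 lines: ocuu kuw qla qgymu xnax wpm dls gzl jedce eefxj
Final line count: 10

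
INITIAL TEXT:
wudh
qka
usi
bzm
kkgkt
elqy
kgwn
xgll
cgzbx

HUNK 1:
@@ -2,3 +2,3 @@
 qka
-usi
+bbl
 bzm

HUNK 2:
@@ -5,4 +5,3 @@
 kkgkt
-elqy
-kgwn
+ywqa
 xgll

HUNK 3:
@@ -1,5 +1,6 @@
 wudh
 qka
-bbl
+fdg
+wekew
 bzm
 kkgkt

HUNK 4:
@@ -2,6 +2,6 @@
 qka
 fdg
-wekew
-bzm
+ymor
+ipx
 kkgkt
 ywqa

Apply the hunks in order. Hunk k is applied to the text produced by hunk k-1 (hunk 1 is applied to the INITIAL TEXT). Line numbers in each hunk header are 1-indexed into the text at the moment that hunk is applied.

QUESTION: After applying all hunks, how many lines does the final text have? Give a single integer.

Hunk 1: at line 2 remove [usi] add [bbl] -> 9 lines: wudh qka bbl bzm kkgkt elqy kgwn xgll cgzbx
Hunk 2: at line 5 remove [elqy,kgwn] add [ywqa] -> 8 lines: wudh qka bbl bzm kkgkt ywqa xgll cgzbx
Hunk 3: at line 1 remove [bbl] add [fdg,wekew] -> 9 lines: wudh qka fdg wekew bzm kkgkt ywqa xgll cgzbx
Hunk 4: at line 2 remove [wekew,bzm] add [ymor,ipx] -> 9 lines: wudh qka fdg ymor ipx kkgkt ywqa xgll cgzbx
Final line count: 9

Answer: 9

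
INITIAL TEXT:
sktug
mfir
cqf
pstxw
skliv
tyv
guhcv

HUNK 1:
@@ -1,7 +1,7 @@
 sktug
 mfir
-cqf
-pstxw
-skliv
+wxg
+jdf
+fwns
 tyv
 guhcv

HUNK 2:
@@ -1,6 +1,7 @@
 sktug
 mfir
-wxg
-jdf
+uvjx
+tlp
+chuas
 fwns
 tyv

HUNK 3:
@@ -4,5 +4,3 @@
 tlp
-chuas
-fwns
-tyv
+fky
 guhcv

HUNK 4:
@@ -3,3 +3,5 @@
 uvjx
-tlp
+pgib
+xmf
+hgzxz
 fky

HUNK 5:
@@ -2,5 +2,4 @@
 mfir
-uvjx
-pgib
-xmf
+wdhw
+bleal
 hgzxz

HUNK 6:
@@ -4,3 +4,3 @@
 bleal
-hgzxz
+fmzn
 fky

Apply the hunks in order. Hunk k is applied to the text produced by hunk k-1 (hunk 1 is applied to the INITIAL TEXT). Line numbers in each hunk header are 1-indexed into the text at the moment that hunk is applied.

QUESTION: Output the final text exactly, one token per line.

Hunk 1: at line 1 remove [cqf,pstxw,skliv] add [wxg,jdf,fwns] -> 7 lines: sktug mfir wxg jdf fwns tyv guhcv
Hunk 2: at line 1 remove [wxg,jdf] add [uvjx,tlp,chuas] -> 8 lines: sktug mfir uvjx tlp chuas fwns tyv guhcv
Hunk 3: at line 4 remove [chuas,fwns,tyv] add [fky] -> 6 lines: sktug mfir uvjx tlp fky guhcv
Hunk 4: at line 3 remove [tlp] add [pgib,xmf,hgzxz] -> 8 lines: sktug mfir uvjx pgib xmf hgzxz fky guhcv
Hunk 5: at line 2 remove [uvjx,pgib,xmf] add [wdhw,bleal] -> 7 lines: sktug mfir wdhw bleal hgzxz fky guhcv
Hunk 6: at line 4 remove [hgzxz] add [fmzn] -> 7 lines: sktug mfir wdhw bleal fmzn fky guhcv

Answer: sktug
mfir
wdhw
bleal
fmzn
fky
guhcv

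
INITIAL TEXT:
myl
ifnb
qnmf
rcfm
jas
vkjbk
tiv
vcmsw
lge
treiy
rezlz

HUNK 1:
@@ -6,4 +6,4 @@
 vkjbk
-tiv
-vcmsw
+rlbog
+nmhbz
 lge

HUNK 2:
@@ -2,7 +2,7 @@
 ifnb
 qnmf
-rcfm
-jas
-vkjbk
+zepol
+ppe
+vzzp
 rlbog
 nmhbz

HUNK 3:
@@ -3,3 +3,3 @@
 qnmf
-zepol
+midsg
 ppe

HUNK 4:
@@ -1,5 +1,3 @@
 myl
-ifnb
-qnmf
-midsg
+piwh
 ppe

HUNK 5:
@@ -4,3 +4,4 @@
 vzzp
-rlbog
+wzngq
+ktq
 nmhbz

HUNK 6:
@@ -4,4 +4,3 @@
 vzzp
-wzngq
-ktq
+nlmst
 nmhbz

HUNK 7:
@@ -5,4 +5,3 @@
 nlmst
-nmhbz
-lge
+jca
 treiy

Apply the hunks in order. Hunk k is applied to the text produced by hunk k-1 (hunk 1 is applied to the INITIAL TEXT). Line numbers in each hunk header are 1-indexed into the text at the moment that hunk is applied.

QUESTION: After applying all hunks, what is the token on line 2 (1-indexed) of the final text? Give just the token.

Hunk 1: at line 6 remove [tiv,vcmsw] add [rlbog,nmhbz] -> 11 lines: myl ifnb qnmf rcfm jas vkjbk rlbog nmhbz lge treiy rezlz
Hunk 2: at line 2 remove [rcfm,jas,vkjbk] add [zepol,ppe,vzzp] -> 11 lines: myl ifnb qnmf zepol ppe vzzp rlbog nmhbz lge treiy rezlz
Hunk 3: at line 3 remove [zepol] add [midsg] -> 11 lines: myl ifnb qnmf midsg ppe vzzp rlbog nmhbz lge treiy rezlz
Hunk 4: at line 1 remove [ifnb,qnmf,midsg] add [piwh] -> 9 lines: myl piwh ppe vzzp rlbog nmhbz lge treiy rezlz
Hunk 5: at line 4 remove [rlbog] add [wzngq,ktq] -> 10 lines: myl piwh ppe vzzp wzngq ktq nmhbz lge treiy rezlz
Hunk 6: at line 4 remove [wzngq,ktq] add [nlmst] -> 9 lines: myl piwh ppe vzzp nlmst nmhbz lge treiy rezlz
Hunk 7: at line 5 remove [nmhbz,lge] add [jca] -> 8 lines: myl piwh ppe vzzp nlmst jca treiy rezlz
Final line 2: piwh

Answer: piwh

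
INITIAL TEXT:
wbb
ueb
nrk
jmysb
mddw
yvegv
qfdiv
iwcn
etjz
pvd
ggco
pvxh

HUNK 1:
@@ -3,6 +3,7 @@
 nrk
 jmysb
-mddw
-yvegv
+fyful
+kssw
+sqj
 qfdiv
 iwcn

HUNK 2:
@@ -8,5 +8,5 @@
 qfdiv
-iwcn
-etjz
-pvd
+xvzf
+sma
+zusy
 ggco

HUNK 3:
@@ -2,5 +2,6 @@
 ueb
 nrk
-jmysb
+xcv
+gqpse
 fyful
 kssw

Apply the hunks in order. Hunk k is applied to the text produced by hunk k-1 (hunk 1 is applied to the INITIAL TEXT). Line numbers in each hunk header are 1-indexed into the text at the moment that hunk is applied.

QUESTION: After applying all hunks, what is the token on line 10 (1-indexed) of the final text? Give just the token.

Hunk 1: at line 3 remove [mddw,yvegv] add [fyful,kssw,sqj] -> 13 lines: wbb ueb nrk jmysb fyful kssw sqj qfdiv iwcn etjz pvd ggco pvxh
Hunk 2: at line 8 remove [iwcn,etjz,pvd] add [xvzf,sma,zusy] -> 13 lines: wbb ueb nrk jmysb fyful kssw sqj qfdiv xvzf sma zusy ggco pvxh
Hunk 3: at line 2 remove [jmysb] add [xcv,gqpse] -> 14 lines: wbb ueb nrk xcv gqpse fyful kssw sqj qfdiv xvzf sma zusy ggco pvxh
Final line 10: xvzf

Answer: xvzf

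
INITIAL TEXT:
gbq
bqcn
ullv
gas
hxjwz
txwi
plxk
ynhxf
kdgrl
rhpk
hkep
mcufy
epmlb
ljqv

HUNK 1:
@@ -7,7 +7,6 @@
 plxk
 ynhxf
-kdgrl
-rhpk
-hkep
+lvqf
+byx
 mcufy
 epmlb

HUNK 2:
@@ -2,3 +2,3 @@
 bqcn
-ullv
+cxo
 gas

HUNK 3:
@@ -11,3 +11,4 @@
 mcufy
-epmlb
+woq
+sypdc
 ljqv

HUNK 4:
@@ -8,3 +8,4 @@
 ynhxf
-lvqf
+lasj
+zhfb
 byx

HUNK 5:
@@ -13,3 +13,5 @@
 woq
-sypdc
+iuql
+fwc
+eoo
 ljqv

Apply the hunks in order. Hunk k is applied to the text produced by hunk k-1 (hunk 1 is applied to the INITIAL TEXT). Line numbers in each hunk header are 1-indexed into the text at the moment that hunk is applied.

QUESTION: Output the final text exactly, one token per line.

Answer: gbq
bqcn
cxo
gas
hxjwz
txwi
plxk
ynhxf
lasj
zhfb
byx
mcufy
woq
iuql
fwc
eoo
ljqv

Derivation:
Hunk 1: at line 7 remove [kdgrl,rhpk,hkep] add [lvqf,byx] -> 13 lines: gbq bqcn ullv gas hxjwz txwi plxk ynhxf lvqf byx mcufy epmlb ljqv
Hunk 2: at line 2 remove [ullv] add [cxo] -> 13 lines: gbq bqcn cxo gas hxjwz txwi plxk ynhxf lvqf byx mcufy epmlb ljqv
Hunk 3: at line 11 remove [epmlb] add [woq,sypdc] -> 14 lines: gbq bqcn cxo gas hxjwz txwi plxk ynhxf lvqf byx mcufy woq sypdc ljqv
Hunk 4: at line 8 remove [lvqf] add [lasj,zhfb] -> 15 lines: gbq bqcn cxo gas hxjwz txwi plxk ynhxf lasj zhfb byx mcufy woq sypdc ljqv
Hunk 5: at line 13 remove [sypdc] add [iuql,fwc,eoo] -> 17 lines: gbq bqcn cxo gas hxjwz txwi plxk ynhxf lasj zhfb byx mcufy woq iuql fwc eoo ljqv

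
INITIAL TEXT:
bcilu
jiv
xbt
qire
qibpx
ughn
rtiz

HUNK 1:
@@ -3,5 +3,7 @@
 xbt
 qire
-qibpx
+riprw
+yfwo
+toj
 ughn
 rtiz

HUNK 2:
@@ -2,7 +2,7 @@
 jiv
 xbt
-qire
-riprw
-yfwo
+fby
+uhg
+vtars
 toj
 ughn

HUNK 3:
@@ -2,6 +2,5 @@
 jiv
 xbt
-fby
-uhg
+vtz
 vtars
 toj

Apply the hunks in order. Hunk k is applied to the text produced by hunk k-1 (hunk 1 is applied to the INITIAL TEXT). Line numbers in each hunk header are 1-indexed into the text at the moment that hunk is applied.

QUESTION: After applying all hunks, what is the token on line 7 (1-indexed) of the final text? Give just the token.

Answer: ughn

Derivation:
Hunk 1: at line 3 remove [qibpx] add [riprw,yfwo,toj] -> 9 lines: bcilu jiv xbt qire riprw yfwo toj ughn rtiz
Hunk 2: at line 2 remove [qire,riprw,yfwo] add [fby,uhg,vtars] -> 9 lines: bcilu jiv xbt fby uhg vtars toj ughn rtiz
Hunk 3: at line 2 remove [fby,uhg] add [vtz] -> 8 lines: bcilu jiv xbt vtz vtars toj ughn rtiz
Final line 7: ughn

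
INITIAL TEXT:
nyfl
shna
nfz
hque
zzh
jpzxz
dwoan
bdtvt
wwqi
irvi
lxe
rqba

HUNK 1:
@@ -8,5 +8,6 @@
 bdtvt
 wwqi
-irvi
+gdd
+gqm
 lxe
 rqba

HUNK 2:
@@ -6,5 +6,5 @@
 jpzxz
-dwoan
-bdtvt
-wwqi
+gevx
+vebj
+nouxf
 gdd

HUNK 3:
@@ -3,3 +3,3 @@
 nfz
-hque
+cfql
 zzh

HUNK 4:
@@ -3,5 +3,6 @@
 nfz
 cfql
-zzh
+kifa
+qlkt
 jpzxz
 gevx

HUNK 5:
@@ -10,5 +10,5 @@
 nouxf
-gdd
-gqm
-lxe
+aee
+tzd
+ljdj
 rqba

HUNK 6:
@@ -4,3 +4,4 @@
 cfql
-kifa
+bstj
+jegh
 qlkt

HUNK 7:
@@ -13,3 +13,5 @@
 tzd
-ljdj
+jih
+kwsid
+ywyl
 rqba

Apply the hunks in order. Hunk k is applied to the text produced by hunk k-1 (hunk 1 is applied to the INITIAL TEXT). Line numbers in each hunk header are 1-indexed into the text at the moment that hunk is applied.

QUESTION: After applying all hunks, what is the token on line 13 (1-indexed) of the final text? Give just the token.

Answer: tzd

Derivation:
Hunk 1: at line 8 remove [irvi] add [gdd,gqm] -> 13 lines: nyfl shna nfz hque zzh jpzxz dwoan bdtvt wwqi gdd gqm lxe rqba
Hunk 2: at line 6 remove [dwoan,bdtvt,wwqi] add [gevx,vebj,nouxf] -> 13 lines: nyfl shna nfz hque zzh jpzxz gevx vebj nouxf gdd gqm lxe rqba
Hunk 3: at line 3 remove [hque] add [cfql] -> 13 lines: nyfl shna nfz cfql zzh jpzxz gevx vebj nouxf gdd gqm lxe rqba
Hunk 4: at line 3 remove [zzh] add [kifa,qlkt] -> 14 lines: nyfl shna nfz cfql kifa qlkt jpzxz gevx vebj nouxf gdd gqm lxe rqba
Hunk 5: at line 10 remove [gdd,gqm,lxe] add [aee,tzd,ljdj] -> 14 lines: nyfl shna nfz cfql kifa qlkt jpzxz gevx vebj nouxf aee tzd ljdj rqba
Hunk 6: at line 4 remove [kifa] add [bstj,jegh] -> 15 lines: nyfl shna nfz cfql bstj jegh qlkt jpzxz gevx vebj nouxf aee tzd ljdj rqba
Hunk 7: at line 13 remove [ljdj] add [jih,kwsid,ywyl] -> 17 lines: nyfl shna nfz cfql bstj jegh qlkt jpzxz gevx vebj nouxf aee tzd jih kwsid ywyl rqba
Final line 13: tzd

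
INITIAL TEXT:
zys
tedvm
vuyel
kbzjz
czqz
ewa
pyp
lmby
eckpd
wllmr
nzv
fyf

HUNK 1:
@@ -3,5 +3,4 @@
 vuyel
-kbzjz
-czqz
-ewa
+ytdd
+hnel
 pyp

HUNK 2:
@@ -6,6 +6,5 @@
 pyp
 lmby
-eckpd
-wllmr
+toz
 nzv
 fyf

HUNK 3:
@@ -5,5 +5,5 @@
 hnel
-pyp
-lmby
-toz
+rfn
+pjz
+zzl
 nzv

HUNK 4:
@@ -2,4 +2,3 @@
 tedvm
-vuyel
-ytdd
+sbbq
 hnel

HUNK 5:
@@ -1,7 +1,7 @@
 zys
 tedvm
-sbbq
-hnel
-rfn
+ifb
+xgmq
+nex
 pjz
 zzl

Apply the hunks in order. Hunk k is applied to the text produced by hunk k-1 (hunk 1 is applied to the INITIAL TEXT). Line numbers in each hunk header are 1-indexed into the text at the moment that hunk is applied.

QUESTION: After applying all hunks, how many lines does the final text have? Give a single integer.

Answer: 9

Derivation:
Hunk 1: at line 3 remove [kbzjz,czqz,ewa] add [ytdd,hnel] -> 11 lines: zys tedvm vuyel ytdd hnel pyp lmby eckpd wllmr nzv fyf
Hunk 2: at line 6 remove [eckpd,wllmr] add [toz] -> 10 lines: zys tedvm vuyel ytdd hnel pyp lmby toz nzv fyf
Hunk 3: at line 5 remove [pyp,lmby,toz] add [rfn,pjz,zzl] -> 10 lines: zys tedvm vuyel ytdd hnel rfn pjz zzl nzv fyf
Hunk 4: at line 2 remove [vuyel,ytdd] add [sbbq] -> 9 lines: zys tedvm sbbq hnel rfn pjz zzl nzv fyf
Hunk 5: at line 1 remove [sbbq,hnel,rfn] add [ifb,xgmq,nex] -> 9 lines: zys tedvm ifb xgmq nex pjz zzl nzv fyf
Final line count: 9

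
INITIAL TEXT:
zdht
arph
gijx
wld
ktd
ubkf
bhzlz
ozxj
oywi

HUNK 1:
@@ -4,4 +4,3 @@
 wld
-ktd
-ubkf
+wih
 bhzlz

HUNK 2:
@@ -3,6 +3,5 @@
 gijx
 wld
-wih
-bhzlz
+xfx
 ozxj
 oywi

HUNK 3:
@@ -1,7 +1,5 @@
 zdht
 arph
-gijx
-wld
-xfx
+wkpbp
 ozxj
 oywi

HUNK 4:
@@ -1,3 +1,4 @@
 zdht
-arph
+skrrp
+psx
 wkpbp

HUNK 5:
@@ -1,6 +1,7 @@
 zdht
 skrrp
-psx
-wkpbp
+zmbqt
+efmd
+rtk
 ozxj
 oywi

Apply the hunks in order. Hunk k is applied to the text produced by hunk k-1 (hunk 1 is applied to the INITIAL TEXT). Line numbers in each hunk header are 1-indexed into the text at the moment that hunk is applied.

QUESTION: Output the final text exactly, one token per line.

Answer: zdht
skrrp
zmbqt
efmd
rtk
ozxj
oywi

Derivation:
Hunk 1: at line 4 remove [ktd,ubkf] add [wih] -> 8 lines: zdht arph gijx wld wih bhzlz ozxj oywi
Hunk 2: at line 3 remove [wih,bhzlz] add [xfx] -> 7 lines: zdht arph gijx wld xfx ozxj oywi
Hunk 3: at line 1 remove [gijx,wld,xfx] add [wkpbp] -> 5 lines: zdht arph wkpbp ozxj oywi
Hunk 4: at line 1 remove [arph] add [skrrp,psx] -> 6 lines: zdht skrrp psx wkpbp ozxj oywi
Hunk 5: at line 1 remove [psx,wkpbp] add [zmbqt,efmd,rtk] -> 7 lines: zdht skrrp zmbqt efmd rtk ozxj oywi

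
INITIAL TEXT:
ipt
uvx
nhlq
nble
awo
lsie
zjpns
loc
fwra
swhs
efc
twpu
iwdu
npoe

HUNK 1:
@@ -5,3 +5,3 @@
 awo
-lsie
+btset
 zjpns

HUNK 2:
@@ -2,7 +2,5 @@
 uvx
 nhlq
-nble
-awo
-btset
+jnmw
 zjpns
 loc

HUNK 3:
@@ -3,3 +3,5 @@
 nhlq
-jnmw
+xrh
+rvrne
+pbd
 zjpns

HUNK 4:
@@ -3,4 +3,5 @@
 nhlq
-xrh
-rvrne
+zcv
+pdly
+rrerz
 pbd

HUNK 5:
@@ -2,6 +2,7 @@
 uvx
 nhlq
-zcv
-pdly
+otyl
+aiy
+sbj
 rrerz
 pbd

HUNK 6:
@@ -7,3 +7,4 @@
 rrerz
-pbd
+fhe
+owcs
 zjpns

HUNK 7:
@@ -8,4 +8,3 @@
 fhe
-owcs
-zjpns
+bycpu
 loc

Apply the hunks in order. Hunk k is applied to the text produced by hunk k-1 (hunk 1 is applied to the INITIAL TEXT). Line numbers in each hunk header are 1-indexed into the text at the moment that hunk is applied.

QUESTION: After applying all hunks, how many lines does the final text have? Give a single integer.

Hunk 1: at line 5 remove [lsie] add [btset] -> 14 lines: ipt uvx nhlq nble awo btset zjpns loc fwra swhs efc twpu iwdu npoe
Hunk 2: at line 2 remove [nble,awo,btset] add [jnmw] -> 12 lines: ipt uvx nhlq jnmw zjpns loc fwra swhs efc twpu iwdu npoe
Hunk 3: at line 3 remove [jnmw] add [xrh,rvrne,pbd] -> 14 lines: ipt uvx nhlq xrh rvrne pbd zjpns loc fwra swhs efc twpu iwdu npoe
Hunk 4: at line 3 remove [xrh,rvrne] add [zcv,pdly,rrerz] -> 15 lines: ipt uvx nhlq zcv pdly rrerz pbd zjpns loc fwra swhs efc twpu iwdu npoe
Hunk 5: at line 2 remove [zcv,pdly] add [otyl,aiy,sbj] -> 16 lines: ipt uvx nhlq otyl aiy sbj rrerz pbd zjpns loc fwra swhs efc twpu iwdu npoe
Hunk 6: at line 7 remove [pbd] add [fhe,owcs] -> 17 lines: ipt uvx nhlq otyl aiy sbj rrerz fhe owcs zjpns loc fwra swhs efc twpu iwdu npoe
Hunk 7: at line 8 remove [owcs,zjpns] add [bycpu] -> 16 lines: ipt uvx nhlq otyl aiy sbj rrerz fhe bycpu loc fwra swhs efc twpu iwdu npoe
Final line count: 16

Answer: 16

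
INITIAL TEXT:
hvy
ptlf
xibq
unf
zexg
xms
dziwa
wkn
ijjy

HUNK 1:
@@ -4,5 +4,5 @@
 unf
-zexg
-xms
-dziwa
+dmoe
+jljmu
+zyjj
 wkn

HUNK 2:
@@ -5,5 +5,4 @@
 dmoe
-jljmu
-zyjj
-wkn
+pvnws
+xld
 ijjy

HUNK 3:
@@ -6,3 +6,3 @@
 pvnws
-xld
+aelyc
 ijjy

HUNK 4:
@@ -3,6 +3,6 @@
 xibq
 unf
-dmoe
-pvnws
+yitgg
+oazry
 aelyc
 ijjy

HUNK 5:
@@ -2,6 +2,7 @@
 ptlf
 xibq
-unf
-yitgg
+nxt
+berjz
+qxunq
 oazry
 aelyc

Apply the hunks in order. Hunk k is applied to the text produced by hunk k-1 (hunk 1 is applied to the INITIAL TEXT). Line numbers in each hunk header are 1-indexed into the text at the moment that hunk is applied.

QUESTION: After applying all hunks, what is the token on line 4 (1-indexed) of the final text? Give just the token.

Answer: nxt

Derivation:
Hunk 1: at line 4 remove [zexg,xms,dziwa] add [dmoe,jljmu,zyjj] -> 9 lines: hvy ptlf xibq unf dmoe jljmu zyjj wkn ijjy
Hunk 2: at line 5 remove [jljmu,zyjj,wkn] add [pvnws,xld] -> 8 lines: hvy ptlf xibq unf dmoe pvnws xld ijjy
Hunk 3: at line 6 remove [xld] add [aelyc] -> 8 lines: hvy ptlf xibq unf dmoe pvnws aelyc ijjy
Hunk 4: at line 3 remove [dmoe,pvnws] add [yitgg,oazry] -> 8 lines: hvy ptlf xibq unf yitgg oazry aelyc ijjy
Hunk 5: at line 2 remove [unf,yitgg] add [nxt,berjz,qxunq] -> 9 lines: hvy ptlf xibq nxt berjz qxunq oazry aelyc ijjy
Final line 4: nxt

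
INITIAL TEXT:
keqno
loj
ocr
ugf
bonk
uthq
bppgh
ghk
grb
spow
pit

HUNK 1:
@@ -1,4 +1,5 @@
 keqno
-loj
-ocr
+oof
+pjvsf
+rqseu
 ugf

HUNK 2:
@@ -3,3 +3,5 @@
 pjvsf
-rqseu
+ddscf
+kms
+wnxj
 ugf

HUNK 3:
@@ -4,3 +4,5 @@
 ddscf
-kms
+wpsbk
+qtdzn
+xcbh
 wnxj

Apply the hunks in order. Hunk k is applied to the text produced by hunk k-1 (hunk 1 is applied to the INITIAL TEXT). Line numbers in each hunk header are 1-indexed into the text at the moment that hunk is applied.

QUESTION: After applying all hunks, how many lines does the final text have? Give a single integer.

Answer: 16

Derivation:
Hunk 1: at line 1 remove [loj,ocr] add [oof,pjvsf,rqseu] -> 12 lines: keqno oof pjvsf rqseu ugf bonk uthq bppgh ghk grb spow pit
Hunk 2: at line 3 remove [rqseu] add [ddscf,kms,wnxj] -> 14 lines: keqno oof pjvsf ddscf kms wnxj ugf bonk uthq bppgh ghk grb spow pit
Hunk 3: at line 4 remove [kms] add [wpsbk,qtdzn,xcbh] -> 16 lines: keqno oof pjvsf ddscf wpsbk qtdzn xcbh wnxj ugf bonk uthq bppgh ghk grb spow pit
Final line count: 16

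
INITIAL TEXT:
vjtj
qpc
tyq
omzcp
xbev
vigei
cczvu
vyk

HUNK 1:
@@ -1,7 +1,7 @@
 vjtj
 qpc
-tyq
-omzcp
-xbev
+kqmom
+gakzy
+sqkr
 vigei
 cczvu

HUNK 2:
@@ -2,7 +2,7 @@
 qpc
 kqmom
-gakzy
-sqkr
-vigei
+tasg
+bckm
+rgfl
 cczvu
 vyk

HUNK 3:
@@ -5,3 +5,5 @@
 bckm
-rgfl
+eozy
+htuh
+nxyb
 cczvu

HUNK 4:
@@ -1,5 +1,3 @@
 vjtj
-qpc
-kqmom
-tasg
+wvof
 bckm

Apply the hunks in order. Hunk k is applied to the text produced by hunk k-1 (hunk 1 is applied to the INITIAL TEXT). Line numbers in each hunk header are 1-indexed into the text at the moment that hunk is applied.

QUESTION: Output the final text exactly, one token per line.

Answer: vjtj
wvof
bckm
eozy
htuh
nxyb
cczvu
vyk

Derivation:
Hunk 1: at line 1 remove [tyq,omzcp,xbev] add [kqmom,gakzy,sqkr] -> 8 lines: vjtj qpc kqmom gakzy sqkr vigei cczvu vyk
Hunk 2: at line 2 remove [gakzy,sqkr,vigei] add [tasg,bckm,rgfl] -> 8 lines: vjtj qpc kqmom tasg bckm rgfl cczvu vyk
Hunk 3: at line 5 remove [rgfl] add [eozy,htuh,nxyb] -> 10 lines: vjtj qpc kqmom tasg bckm eozy htuh nxyb cczvu vyk
Hunk 4: at line 1 remove [qpc,kqmom,tasg] add [wvof] -> 8 lines: vjtj wvof bckm eozy htuh nxyb cczvu vyk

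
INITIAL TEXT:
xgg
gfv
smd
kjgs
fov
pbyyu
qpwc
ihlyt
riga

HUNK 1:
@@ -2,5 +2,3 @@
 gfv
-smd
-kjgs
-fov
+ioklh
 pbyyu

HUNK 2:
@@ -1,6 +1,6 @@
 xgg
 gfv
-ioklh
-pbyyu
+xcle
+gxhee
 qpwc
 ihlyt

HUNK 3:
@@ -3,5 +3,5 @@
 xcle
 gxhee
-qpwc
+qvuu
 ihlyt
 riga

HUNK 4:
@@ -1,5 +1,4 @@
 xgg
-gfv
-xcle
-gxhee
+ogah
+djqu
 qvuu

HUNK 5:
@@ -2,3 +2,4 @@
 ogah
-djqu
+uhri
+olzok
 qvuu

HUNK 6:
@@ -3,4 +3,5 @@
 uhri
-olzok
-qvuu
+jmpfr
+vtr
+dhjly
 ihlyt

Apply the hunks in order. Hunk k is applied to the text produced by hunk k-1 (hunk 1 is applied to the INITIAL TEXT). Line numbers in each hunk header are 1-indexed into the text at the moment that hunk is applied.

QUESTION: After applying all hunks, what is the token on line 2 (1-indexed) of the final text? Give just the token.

Answer: ogah

Derivation:
Hunk 1: at line 2 remove [smd,kjgs,fov] add [ioklh] -> 7 lines: xgg gfv ioklh pbyyu qpwc ihlyt riga
Hunk 2: at line 1 remove [ioklh,pbyyu] add [xcle,gxhee] -> 7 lines: xgg gfv xcle gxhee qpwc ihlyt riga
Hunk 3: at line 3 remove [qpwc] add [qvuu] -> 7 lines: xgg gfv xcle gxhee qvuu ihlyt riga
Hunk 4: at line 1 remove [gfv,xcle,gxhee] add [ogah,djqu] -> 6 lines: xgg ogah djqu qvuu ihlyt riga
Hunk 5: at line 2 remove [djqu] add [uhri,olzok] -> 7 lines: xgg ogah uhri olzok qvuu ihlyt riga
Hunk 6: at line 3 remove [olzok,qvuu] add [jmpfr,vtr,dhjly] -> 8 lines: xgg ogah uhri jmpfr vtr dhjly ihlyt riga
Final line 2: ogah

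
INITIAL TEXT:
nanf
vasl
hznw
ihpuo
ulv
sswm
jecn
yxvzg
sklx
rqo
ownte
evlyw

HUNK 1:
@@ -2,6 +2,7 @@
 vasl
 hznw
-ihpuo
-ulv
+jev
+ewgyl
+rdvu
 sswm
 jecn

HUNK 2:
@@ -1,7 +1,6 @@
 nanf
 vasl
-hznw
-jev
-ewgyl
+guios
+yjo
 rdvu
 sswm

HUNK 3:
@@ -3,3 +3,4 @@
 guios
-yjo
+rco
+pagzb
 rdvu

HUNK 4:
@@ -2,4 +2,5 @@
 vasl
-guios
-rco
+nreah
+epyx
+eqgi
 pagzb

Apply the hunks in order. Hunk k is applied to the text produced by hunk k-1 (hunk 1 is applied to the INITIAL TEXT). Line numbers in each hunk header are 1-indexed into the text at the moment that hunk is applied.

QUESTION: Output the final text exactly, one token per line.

Answer: nanf
vasl
nreah
epyx
eqgi
pagzb
rdvu
sswm
jecn
yxvzg
sklx
rqo
ownte
evlyw

Derivation:
Hunk 1: at line 2 remove [ihpuo,ulv] add [jev,ewgyl,rdvu] -> 13 lines: nanf vasl hznw jev ewgyl rdvu sswm jecn yxvzg sklx rqo ownte evlyw
Hunk 2: at line 1 remove [hznw,jev,ewgyl] add [guios,yjo] -> 12 lines: nanf vasl guios yjo rdvu sswm jecn yxvzg sklx rqo ownte evlyw
Hunk 3: at line 3 remove [yjo] add [rco,pagzb] -> 13 lines: nanf vasl guios rco pagzb rdvu sswm jecn yxvzg sklx rqo ownte evlyw
Hunk 4: at line 2 remove [guios,rco] add [nreah,epyx,eqgi] -> 14 lines: nanf vasl nreah epyx eqgi pagzb rdvu sswm jecn yxvzg sklx rqo ownte evlyw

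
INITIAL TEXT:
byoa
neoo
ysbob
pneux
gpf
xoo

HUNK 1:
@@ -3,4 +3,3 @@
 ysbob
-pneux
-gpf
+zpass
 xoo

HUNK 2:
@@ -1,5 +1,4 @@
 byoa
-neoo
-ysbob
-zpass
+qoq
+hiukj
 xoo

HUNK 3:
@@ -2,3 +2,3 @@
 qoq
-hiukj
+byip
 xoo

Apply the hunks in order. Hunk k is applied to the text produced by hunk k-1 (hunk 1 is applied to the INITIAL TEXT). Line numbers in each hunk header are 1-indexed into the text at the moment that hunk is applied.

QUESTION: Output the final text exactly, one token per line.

Hunk 1: at line 3 remove [pneux,gpf] add [zpass] -> 5 lines: byoa neoo ysbob zpass xoo
Hunk 2: at line 1 remove [neoo,ysbob,zpass] add [qoq,hiukj] -> 4 lines: byoa qoq hiukj xoo
Hunk 3: at line 2 remove [hiukj] add [byip] -> 4 lines: byoa qoq byip xoo

Answer: byoa
qoq
byip
xoo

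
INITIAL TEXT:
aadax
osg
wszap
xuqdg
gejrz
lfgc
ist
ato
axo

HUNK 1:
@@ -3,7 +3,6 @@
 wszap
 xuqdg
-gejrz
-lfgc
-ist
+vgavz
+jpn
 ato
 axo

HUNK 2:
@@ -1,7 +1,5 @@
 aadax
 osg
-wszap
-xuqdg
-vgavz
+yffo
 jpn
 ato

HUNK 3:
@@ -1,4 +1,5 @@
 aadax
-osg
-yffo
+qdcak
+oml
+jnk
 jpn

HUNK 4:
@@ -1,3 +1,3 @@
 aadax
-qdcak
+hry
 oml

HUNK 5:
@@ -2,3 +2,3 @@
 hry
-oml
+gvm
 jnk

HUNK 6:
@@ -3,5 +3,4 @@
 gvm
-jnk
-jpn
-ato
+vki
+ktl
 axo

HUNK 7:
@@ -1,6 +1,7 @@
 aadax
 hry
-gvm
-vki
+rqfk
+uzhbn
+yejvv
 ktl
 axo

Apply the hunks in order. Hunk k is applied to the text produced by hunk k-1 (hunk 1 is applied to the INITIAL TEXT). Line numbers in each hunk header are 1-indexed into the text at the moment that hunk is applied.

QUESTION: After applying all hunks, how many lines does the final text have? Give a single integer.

Answer: 7

Derivation:
Hunk 1: at line 3 remove [gejrz,lfgc,ist] add [vgavz,jpn] -> 8 lines: aadax osg wszap xuqdg vgavz jpn ato axo
Hunk 2: at line 1 remove [wszap,xuqdg,vgavz] add [yffo] -> 6 lines: aadax osg yffo jpn ato axo
Hunk 3: at line 1 remove [osg,yffo] add [qdcak,oml,jnk] -> 7 lines: aadax qdcak oml jnk jpn ato axo
Hunk 4: at line 1 remove [qdcak] add [hry] -> 7 lines: aadax hry oml jnk jpn ato axo
Hunk 5: at line 2 remove [oml] add [gvm] -> 7 lines: aadax hry gvm jnk jpn ato axo
Hunk 6: at line 3 remove [jnk,jpn,ato] add [vki,ktl] -> 6 lines: aadax hry gvm vki ktl axo
Hunk 7: at line 1 remove [gvm,vki] add [rqfk,uzhbn,yejvv] -> 7 lines: aadax hry rqfk uzhbn yejvv ktl axo
Final line count: 7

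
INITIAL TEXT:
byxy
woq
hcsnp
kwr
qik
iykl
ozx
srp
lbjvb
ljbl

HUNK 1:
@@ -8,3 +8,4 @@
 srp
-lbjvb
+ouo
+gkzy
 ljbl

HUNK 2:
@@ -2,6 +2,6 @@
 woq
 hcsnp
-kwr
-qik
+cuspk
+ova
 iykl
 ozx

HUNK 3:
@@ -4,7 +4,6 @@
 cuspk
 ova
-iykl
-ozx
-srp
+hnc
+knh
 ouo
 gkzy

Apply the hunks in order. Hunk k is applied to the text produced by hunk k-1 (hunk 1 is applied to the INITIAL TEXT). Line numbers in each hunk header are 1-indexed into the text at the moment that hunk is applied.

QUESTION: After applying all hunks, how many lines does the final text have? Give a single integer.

Answer: 10

Derivation:
Hunk 1: at line 8 remove [lbjvb] add [ouo,gkzy] -> 11 lines: byxy woq hcsnp kwr qik iykl ozx srp ouo gkzy ljbl
Hunk 2: at line 2 remove [kwr,qik] add [cuspk,ova] -> 11 lines: byxy woq hcsnp cuspk ova iykl ozx srp ouo gkzy ljbl
Hunk 3: at line 4 remove [iykl,ozx,srp] add [hnc,knh] -> 10 lines: byxy woq hcsnp cuspk ova hnc knh ouo gkzy ljbl
Final line count: 10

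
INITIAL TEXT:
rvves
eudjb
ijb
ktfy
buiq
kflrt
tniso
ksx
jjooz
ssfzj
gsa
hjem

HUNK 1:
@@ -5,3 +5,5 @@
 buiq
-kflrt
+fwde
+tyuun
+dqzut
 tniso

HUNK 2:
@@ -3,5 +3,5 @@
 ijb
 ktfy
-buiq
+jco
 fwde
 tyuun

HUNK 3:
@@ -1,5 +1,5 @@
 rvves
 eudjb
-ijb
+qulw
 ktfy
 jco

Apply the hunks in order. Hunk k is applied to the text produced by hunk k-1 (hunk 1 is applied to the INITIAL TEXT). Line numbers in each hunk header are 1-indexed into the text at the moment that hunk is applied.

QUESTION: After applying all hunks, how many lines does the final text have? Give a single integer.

Answer: 14

Derivation:
Hunk 1: at line 5 remove [kflrt] add [fwde,tyuun,dqzut] -> 14 lines: rvves eudjb ijb ktfy buiq fwde tyuun dqzut tniso ksx jjooz ssfzj gsa hjem
Hunk 2: at line 3 remove [buiq] add [jco] -> 14 lines: rvves eudjb ijb ktfy jco fwde tyuun dqzut tniso ksx jjooz ssfzj gsa hjem
Hunk 3: at line 1 remove [ijb] add [qulw] -> 14 lines: rvves eudjb qulw ktfy jco fwde tyuun dqzut tniso ksx jjooz ssfzj gsa hjem
Final line count: 14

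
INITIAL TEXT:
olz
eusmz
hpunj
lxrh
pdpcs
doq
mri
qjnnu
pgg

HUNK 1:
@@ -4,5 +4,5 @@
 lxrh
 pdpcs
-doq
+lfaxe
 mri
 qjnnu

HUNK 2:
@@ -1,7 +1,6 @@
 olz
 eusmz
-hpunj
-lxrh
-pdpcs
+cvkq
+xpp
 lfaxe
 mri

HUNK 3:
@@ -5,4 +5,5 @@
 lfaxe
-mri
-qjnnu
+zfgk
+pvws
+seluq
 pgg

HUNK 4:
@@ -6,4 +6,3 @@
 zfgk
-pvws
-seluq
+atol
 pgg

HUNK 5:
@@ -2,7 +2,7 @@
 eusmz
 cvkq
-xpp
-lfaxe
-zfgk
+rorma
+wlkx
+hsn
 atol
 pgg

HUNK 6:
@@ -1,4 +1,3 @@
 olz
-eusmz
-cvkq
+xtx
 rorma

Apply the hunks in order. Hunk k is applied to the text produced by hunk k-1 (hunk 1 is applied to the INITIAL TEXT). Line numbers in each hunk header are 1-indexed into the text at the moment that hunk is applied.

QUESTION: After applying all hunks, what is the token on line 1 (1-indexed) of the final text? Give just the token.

Answer: olz

Derivation:
Hunk 1: at line 4 remove [doq] add [lfaxe] -> 9 lines: olz eusmz hpunj lxrh pdpcs lfaxe mri qjnnu pgg
Hunk 2: at line 1 remove [hpunj,lxrh,pdpcs] add [cvkq,xpp] -> 8 lines: olz eusmz cvkq xpp lfaxe mri qjnnu pgg
Hunk 3: at line 5 remove [mri,qjnnu] add [zfgk,pvws,seluq] -> 9 lines: olz eusmz cvkq xpp lfaxe zfgk pvws seluq pgg
Hunk 4: at line 6 remove [pvws,seluq] add [atol] -> 8 lines: olz eusmz cvkq xpp lfaxe zfgk atol pgg
Hunk 5: at line 2 remove [xpp,lfaxe,zfgk] add [rorma,wlkx,hsn] -> 8 lines: olz eusmz cvkq rorma wlkx hsn atol pgg
Hunk 6: at line 1 remove [eusmz,cvkq] add [xtx] -> 7 lines: olz xtx rorma wlkx hsn atol pgg
Final line 1: olz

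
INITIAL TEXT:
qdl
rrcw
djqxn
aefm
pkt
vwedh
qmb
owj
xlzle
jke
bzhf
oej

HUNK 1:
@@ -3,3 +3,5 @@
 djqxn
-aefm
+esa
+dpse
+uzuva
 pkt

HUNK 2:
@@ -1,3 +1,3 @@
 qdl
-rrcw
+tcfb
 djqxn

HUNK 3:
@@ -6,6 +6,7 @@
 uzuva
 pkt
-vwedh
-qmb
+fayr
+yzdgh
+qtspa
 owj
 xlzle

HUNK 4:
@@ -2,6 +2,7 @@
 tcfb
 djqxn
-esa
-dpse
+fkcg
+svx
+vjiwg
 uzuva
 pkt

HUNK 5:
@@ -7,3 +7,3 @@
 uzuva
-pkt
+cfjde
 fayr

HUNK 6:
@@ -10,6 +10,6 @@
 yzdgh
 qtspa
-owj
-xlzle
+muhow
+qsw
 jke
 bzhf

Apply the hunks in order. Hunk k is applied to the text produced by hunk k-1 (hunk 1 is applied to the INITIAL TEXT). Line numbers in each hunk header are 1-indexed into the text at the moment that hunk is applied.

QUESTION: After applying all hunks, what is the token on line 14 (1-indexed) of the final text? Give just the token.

Hunk 1: at line 3 remove [aefm] add [esa,dpse,uzuva] -> 14 lines: qdl rrcw djqxn esa dpse uzuva pkt vwedh qmb owj xlzle jke bzhf oej
Hunk 2: at line 1 remove [rrcw] add [tcfb] -> 14 lines: qdl tcfb djqxn esa dpse uzuva pkt vwedh qmb owj xlzle jke bzhf oej
Hunk 3: at line 6 remove [vwedh,qmb] add [fayr,yzdgh,qtspa] -> 15 lines: qdl tcfb djqxn esa dpse uzuva pkt fayr yzdgh qtspa owj xlzle jke bzhf oej
Hunk 4: at line 2 remove [esa,dpse] add [fkcg,svx,vjiwg] -> 16 lines: qdl tcfb djqxn fkcg svx vjiwg uzuva pkt fayr yzdgh qtspa owj xlzle jke bzhf oej
Hunk 5: at line 7 remove [pkt] add [cfjde] -> 16 lines: qdl tcfb djqxn fkcg svx vjiwg uzuva cfjde fayr yzdgh qtspa owj xlzle jke bzhf oej
Hunk 6: at line 10 remove [owj,xlzle] add [muhow,qsw] -> 16 lines: qdl tcfb djqxn fkcg svx vjiwg uzuva cfjde fayr yzdgh qtspa muhow qsw jke bzhf oej
Final line 14: jke

Answer: jke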